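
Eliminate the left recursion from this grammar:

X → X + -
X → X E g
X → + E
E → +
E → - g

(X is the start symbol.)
X → + E X'
X' → + - X'
X' → E g X'
X' → ε
E → +
E → - g

X is directly left-recursive. The standard transformation for
  A → A α₁ | ... | A α_m | β₁ | ... | β_n
is
  A  → β₁ A' | ... | β_n A'
  A' → α₁ A' | ... | α_m A' | ε

X → + E becomes X → + E X'
X → X + - becomes X' → + - X'
X → X E g becomes X' → E g X'
Add X' → ε

Productions for other non-terminals are unchanged:
  E → +
  E → - g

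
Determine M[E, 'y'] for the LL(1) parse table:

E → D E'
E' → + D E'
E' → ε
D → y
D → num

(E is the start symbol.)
To find M[E, 'y'], we find productions for E where 'y' is in the predict set (PREDICT(N → α) = (FIRST(α) \ {ε}) ∪ (FOLLOW(N) if α ⇒* ε)).

Relevant sets:
  FIRST(D) = { 'num', 'y' }

E → D E': PREDICT = { 'num', 'y' }
  'y' is in predict set, so this production goes in M[E, 'y']

M[E, 'y'] = E → D E'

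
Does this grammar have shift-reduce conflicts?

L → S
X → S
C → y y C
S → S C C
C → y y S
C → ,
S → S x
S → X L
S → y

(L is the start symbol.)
Yes — I2: [L → S .] vs [C → . ,]; I12: [C → y y S .] vs [C → . ,]; I13: [S → y .] vs [C → y . y C]

Augment with L' → L and build the canonical LR(0) collection (I0 = CLOSURE({[L' → . L]}), then GOTO on every symbol after a dot until no new states appear). It has 15 states:
  I0: { [L → . S], [L' → . L], [S → . S C C], [S → . S x], [S → . X L], [S → . y], [X → . S] }  — shift
  I1: { [L' → L .] }  — accept
  I2: { [C → . ,], [C → . y y C], [C → . y y S], [L → S .], [S → S . C C], [S → S . x], [X → S .] }  — shift, 2 reduces
  I3: { [L → . S], [S → . S C C], [S → . S x], [S → . X L], [S → . y], [S → X . L], [X → . S] }  — shift
  I4: { [S → y .] }  — reduce
  I5: { [S → X L .] }  — reduce
  I6: { [C → , .] }  — reduce
  I7: { [C → . ,], [C → . y y C], [C → . y y S], [S → S C . C] }  — shift
  I8: { [S → S x .] }  — reduce
  I9: { [C → y . y C], [C → y . y S] }  — shift
  I10: { [C → . ,], [C → . y y C], [C → . y y S], [C → y y . C], [C → y y . S], [S → . S C C], [S → . S x], [S → . X L], [S → . y], [X → . S] }  — shift
  I11: { [C → y y C .] }  — reduce
  I12: { [C → . ,], [C → . y y C], [C → . y y S], [C → y y S .], [S → S . C C], [S → S . x], [X → S .] }  — shift, 2 reduces
  I13: { [C → y . y C], [C → y . y S], [S → y .] }  — shift, reduce
  I14: { [S → S C C .] }  — reduce

I2 contains reduce items [L → S .], [X → S .] and shift items [C → . ,], [C → . y y C], [C → . y y S], [S → S . x] — shift-reduce conflict.
I12 contains reduce items [C → y y S .], [X → S .] and shift items [C → . ,], [C → . y y C], [C → . y y S], [S → S . x] — shift-reduce conflict.
I13 contains reduce item [S → y .] and shift items [C → y . y C], [C → y . y S] — shift-reduce conflict.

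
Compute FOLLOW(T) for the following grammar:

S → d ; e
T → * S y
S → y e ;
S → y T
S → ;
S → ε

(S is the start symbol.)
{ $, 'y' }

To compute FOLLOW(T), find every occurrence of T on a right-hand side N → α T β: add FIRST(β) \ {ε}, and if β is empty or nullable also add FOLLOW(N). Iterate to a fixed point.

In S → y T: T is at the end, add FOLLOW(S)

The FOLLOW sets referred to above (computed the same way, to a fixed point):
  FOLLOW(S) = { $, 'y' }

Taking the union: FOLLOW(T) = { $, 'y' }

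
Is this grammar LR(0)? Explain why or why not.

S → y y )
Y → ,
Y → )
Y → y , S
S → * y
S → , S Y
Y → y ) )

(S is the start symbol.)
Yes, the grammar is LR(0)

A grammar is LR(0) if no state in the canonical LR(0) collection has:
  - both a shift item (dot before a terminal) and a complete item (shift-reduce conflict), or
  - two or more complete items (reduce-reduce conflict; the accept item [S' → S .] counts as a complete item here).

Augment with S' → S and build the canonical LR(0) collection (I0 = CLOSURE({[S' → . S]}), then GOTO on every symbol after a dot until no new states appear). It has 17 states:
  I0: { [S → . * y], [S → . , S Y], [S → . y y )], [S' → . S] }  — shift
  I1: { [S → * . y] }  — shift
  I2: { [S → , . S Y], [S → . * y], [S → . , S Y], [S → . y y )] }  — shift
  I3: { [S' → S .] }  — accept
  I4: { [S → y . y )] }  — shift
  I5: { [S → y y . )] }  — shift
  I6: { [S → y y ) .] }  — reduce
  I7: { [S → , S . Y], [Y → . )], [Y → . ,], [Y → . y ) )], [Y → . y , S] }  — shift
  I8: { [Y → ) .] }  — reduce
  I9: { [Y → , .] }  — reduce
  I10: { [S → , S Y .] }  — reduce
  I11: { [Y → y . ) )], [Y → y . , S] }  — shift
  I12: { [Y → y ) . )] }  — shift
  I13: { [S → . * y], [S → . , S Y], [S → . y y )], [Y → y , . S] }  — shift
  I14: { [Y → y , S .] }  — reduce
  I15: { [Y → y ) ) .] }  — reduce
  I16: { [S → * y .] }  — reduce

Every state is either a pure shift/goto state or contains exactly one complete item and nothing to shift — no conflicts. The grammar is LR(0).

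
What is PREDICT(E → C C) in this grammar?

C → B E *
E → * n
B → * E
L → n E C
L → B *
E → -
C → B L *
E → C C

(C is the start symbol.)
{ '*' }

PREDICT(E → C C) = (FIRST(RHS) \ {ε}) ∪ (FOLLOW(E) if ε ∈ FIRST(RHS), i.e. RHS ⇒* ε)
FIRST(C) = { '*' }
FIRST(C C) = { '*' }
ε ∉ FIRST(C C), so FOLLOW(E) is not added.
PREDICT(E → C C) = { '*' }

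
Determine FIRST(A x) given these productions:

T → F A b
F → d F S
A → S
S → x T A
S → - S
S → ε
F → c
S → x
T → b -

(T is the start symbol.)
{ '-', 'x' }

FIRST sets of the non-terminals involved (from the grammar, by fixed-point iteration):
  FIRST(A) = { '-', 'x', ε }

To compute FIRST(A x), process the symbols left to right:
Symbol A is a non-terminal. Add FIRST(A) \ {ε} = { '-', 'x' }
A is nullable (ε ∈ FIRST(A)), continue to the next symbol.
Symbol x is a terminal. Add 'x' and stop.
FIRST(A x) = { '-', 'x' }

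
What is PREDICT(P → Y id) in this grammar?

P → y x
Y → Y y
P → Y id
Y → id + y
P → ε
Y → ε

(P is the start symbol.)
{ 'id', 'y' }

PREDICT(P → Y id) = (FIRST(RHS) \ {ε}) ∪ (FOLLOW(P) if ε ∈ FIRST(RHS), i.e. RHS ⇒* ε)
FIRST(Y) = { 'id', 'y', ε }
FIRST(Y id) = { 'id', 'y' }
ε ∉ FIRST(Y id), so FOLLOW(P) is not added.
PREDICT(P → Y id) = { 'id', 'y' }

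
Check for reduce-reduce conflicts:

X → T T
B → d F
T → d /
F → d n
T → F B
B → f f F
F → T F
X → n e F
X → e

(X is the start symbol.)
A reduce-reduce conflict occurs when an LR(0) state has two complete items [A → α .] and [B → β .] — both call for a reduction, and with no lookahead the parser cannot choose between them.

Augment with X' → X and build the canonical LR(0) collection (I0 = CLOSURE({[X' → . X]}), then GOTO on every symbol after a dot until no new states appear). It has 20 states:
  I0: { [F → . T F], [F → . d n], [T → . F B], [T → . d /], [X → . T T], [X → . e], [X → . n e F], [X' → . X] }  — shift
  I1: { [B → . d F], [B → . f f F], [T → F . B] }  — shift
  I2: { [F → . T F], [F → . d n], [F → T . F], [T → . F B], [T → . d /], [X → T . T] }  — shift
  I3: { [X' → X .] }  — accept
  I4: { [F → d . n], [T → d . /] }  — shift
  I5: { [X → e .] }  — reduce
  I6: { [X → n . e F] }  — shift
  I7: { [F → . T F], [F → . d n], [T → . F B], [T → . d /], [X → n e . F] }  — shift
  I8: { [B → . d F], [B → . f f F], [T → F . B], [X → n e F .] }  — shift, reduce
  I9: { [F → . T F], [F → . d n], [F → T . F], [T → . F B], [T → . d /] }  — shift
  I10: { [B → . d F], [B → . f f F], [F → T F .], [T → F . B] }  — shift, reduce
  I11: { [T → F B .] }  — reduce
  I12: { [B → d . F], [F → . T F], [F → . d n], [T → . F B], [T → . d /] }  — shift
  I13: { [B → f . f F] }  — shift
  I14: { [B → f f . F], [F → . T F], [F → . d n], [T → . F B], [T → . d /] }  — shift
  I15: { [B → . d F], [B → . f f F], [B → f f F .], [T → F . B] }  — shift, reduce
  I16: { [B → . d F], [B → . f f F], [B → d F .], [T → F . B] }  — shift, reduce
  I17: { [T → d / .] }  — reduce
  I18: { [F → d n .] }  — reduce
  I19: { [F → . T F], [F → . d n], [F → T . F], [T → . F B], [T → . d /], [X → T T .] }  — shift, reduce

No state contains more than one complete item.

Answer: No reduce-reduce conflicts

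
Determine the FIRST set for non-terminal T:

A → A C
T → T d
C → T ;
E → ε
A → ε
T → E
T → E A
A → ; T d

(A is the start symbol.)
To compute FIRST(T), examine every production with T on the left-hand side, reading each right-hand side left to right until a non-nullable symbol is reached.

FIRST sets of the other non-terminals involved (by the same procedure, iterated to a fixed point):
  FIRST(E) = { ε }
  FIRST(A) = { ';', 'd', ε }

From T → T d:
  - T is the symbol being defined: contributes nothing new
    T is nullable, so continue to the next symbol
  - d is a terminal: add 'd' and stop
From T → E:
  - E is a non-terminal: add FIRST(E) \ {ε} = { }
    E is nullable and nothing follows, so the whole right-hand side can vanish: ε ∈ FIRST(T)
From T → E A:
  - E is a non-terminal: add FIRST(E) \ {ε} = { }
    E is nullable, so continue to the next symbol
  - A is a non-terminal: add FIRST(A) \ {ε} = { ';', 'd' }
    A is nullable and nothing follows, so the whole right-hand side can vanish: ε ∈ FIRST(T)

Collecting: FIRST(T) = { ';', 'd', ε }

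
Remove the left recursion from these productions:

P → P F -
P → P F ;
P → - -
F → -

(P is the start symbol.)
P is directly left-recursive. The standard transformation for
  A → A α₁ | ... | A α_m | β₁ | ... | β_n
is
  A  → β₁ A' | ... | β_n A'
  A' → α₁ A' | ... | α_m A' | ε

P → - - becomes P → - - P'
P → P F - becomes P' → F - P'
P → P F ; becomes P' → F ; P'
Add P' → ε

Productions for other non-terminals are unchanged:
  F → -

Resulting grammar:
P → - - P'
P' → F - P'
P' → F ; P'
P' → ε
F → -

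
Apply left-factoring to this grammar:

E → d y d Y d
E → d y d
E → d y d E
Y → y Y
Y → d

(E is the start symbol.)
E → d y d E'
E' → Y d
E' → ε
E' → E
Y → y Y
Y → d

Left-factoring transforms A → αβ₁ | αβ₂ into A → αA' and A' → β₁ | β₂
(α is the longest common prefix among the alternatives). Repeat until
no nonterminal has two alternatives with a common prefix.

Round 1: E has alternatives sharing prefix 'd y d'. Introduce E': E → d y d E'
  Add: E' → Y d
  Add: E' → ε
  Add: E' → E

No remaining common prefixes — done.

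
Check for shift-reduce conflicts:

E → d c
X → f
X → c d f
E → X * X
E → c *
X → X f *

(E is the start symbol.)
A shift-reduce conflict occurs when an LR(0) state has both:
  - a complete (reduce) item [A → α .] (dot at the end), and
  - a shift item [B → β . c γ] (dot before a terminal).

Augment with E' → E and build the canonical LR(0) collection (I0 = CLOSURE({[E' → . E]}), then GOTO on every symbol after a dot until no new states appear). It has 15 states:
  I0: { [E → . X * X], [E → . c *], [E → . d c], [E' → . E], [X → . X f *], [X → . c d f], [X → . f] }  — shift
  I1: { [E' → E .] }  — accept
  I2: { [E → X . * X], [X → X . f *] }  — shift
  I3: { [E → c . *], [X → c . d f] }  — shift
  I4: { [E → d . c] }  — shift
  I5: { [X → f .] }  — reduce
  I6: { [E → d c .] }  — reduce
  I7: { [E → c * .] }  — reduce
  I8: { [X → c d . f] }  — shift
  I9: { [X → c d f .] }  — reduce
  I10: { [E → X * . X], [X → . X f *], [X → . c d f], [X → . f] }  — shift
  I11: { [X → X f . *] }  — shift
  I12: { [X → X f * .] }  — reduce
  I13: { [E → X * X .], [X → X . f *] }  — shift, reduce
  I14: { [X → c . d f] }  — shift

I13 contains reduce item [E → X * X .] and shift item [X → X . f *] — shift-reduce conflict.

Answer: Yes — I13: [E → X * X .] vs [X → X . f *]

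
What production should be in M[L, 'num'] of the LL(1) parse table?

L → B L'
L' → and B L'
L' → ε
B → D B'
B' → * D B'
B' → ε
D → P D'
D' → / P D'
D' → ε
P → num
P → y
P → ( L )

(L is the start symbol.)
L → B L'

To find M[L, 'num'], we find productions for L where 'num' is in the predict set (PREDICT(N → α) = (FIRST(α) \ {ε}) ∪ (FOLLOW(N) if α ⇒* ε)).

Relevant sets:
  FIRST(B) = { '(', 'num', 'y' }

L → B L': PREDICT = { '(', 'num', 'y' }
  'num' is in predict set, so this production goes in M[L, 'num']

M[L, 'num'] = L → B L'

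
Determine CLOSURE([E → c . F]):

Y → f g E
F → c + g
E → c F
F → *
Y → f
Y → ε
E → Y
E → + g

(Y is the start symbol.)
To compute CLOSURE, for each item [A → α.Bβ] where B is a non-terminal, add [B → .γ] for all productions B → γ; repeat for the newly added items until nothing changes.

Start with: [E → c . F]
  [E → c . F] has the dot before F: add [F → . c + g], [F → . *]
No further items can be added.

CLOSURE = { [E → c . F], [F → . *], [F → . c + g] }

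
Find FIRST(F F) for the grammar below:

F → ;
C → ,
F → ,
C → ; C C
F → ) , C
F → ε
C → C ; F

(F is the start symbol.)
FIRST sets of the non-terminals involved (from the grammar, by fixed-point iteration):
  FIRST(F) = { ')', ',', ';', ε }

To compute FIRST(F F), process the symbols left to right:
Symbol F is a non-terminal. Add FIRST(F) \ {ε} = { ')', ',', ';' }
F is nullable (ε ∈ FIRST(F)), continue to the next symbol.
Symbol F is a non-terminal. Add FIRST(F) \ {ε} = { ')', ',', ';' }
F is nullable (ε ∈ FIRST(F)), continue to the next symbol.
All symbols are nullable, so ε is in the result.
FIRST(F F) = { ')', ',', ';', ε }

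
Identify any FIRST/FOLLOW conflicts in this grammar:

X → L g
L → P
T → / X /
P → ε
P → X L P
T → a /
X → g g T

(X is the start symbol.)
A FIRST/FOLLOW conflict occurs when a non-terminal N has a nullable alternative N → β (β ⇒* ε) and another alternative N → α with FIRST(α) ∩ FOLLOW(N) ≠ ∅: on such a lookahead the parser cannot decide between expanding α and letting N vanish via β.

Nullable non-terminals: L, P.
FIRST sets used below: FIRST(X) = { 'g' }
L has a nullable alternative but only one production, so nothing to check.

P: nullable alternative(s) P → ε; FOLLOW(P) = { 'g' }
  P → ε: FIRST \ {ε} = { } — this is the only nullable alternative, skip
  P → X L P: FIRST \ {ε} = { 'g' } — overlaps FOLLOW(P) on { 'g' }: CONFLICT

T, X have no nullable alternative, so no FIRST/FOLLOW check is needed there.

So the grammar has 1 FIRST/FOLLOW conflict (marked CONFLICT above).

Answer: Yes. P → X L P with FOLLOW(P) on { 'g' }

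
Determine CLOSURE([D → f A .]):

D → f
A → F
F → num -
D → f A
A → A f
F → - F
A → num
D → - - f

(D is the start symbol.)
Start with: [D → f A .]
The dot is at the end, so nothing is added.

CLOSURE = { [D → f A .] }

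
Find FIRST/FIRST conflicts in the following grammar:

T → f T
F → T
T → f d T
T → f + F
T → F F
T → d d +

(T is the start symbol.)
FIRST sets of the non-terminals at (or reachable through a nullable prefix from) the front of some alternative:
  FIRST(F) = { 'd', 'f' }

Productions for T:
  T → f T: FIRST = { 'f' }
  T → f d T: FIRST = { 'f' }
  T → f + F: FIRST = { 'f' }
  T → F F: FIRST = { 'd', 'f' }
  T → d d +: FIRST = { 'd' }
F has only one production, so no FIRST/FIRST conflict is possible there.

Conflict for T: T → f T and T → f d T
  Overlap: { 'f' }
Conflict for T: T → f T and T → f + F
  Overlap: { 'f' }
Conflict for T: T → f T and T → F F
  Overlap: { 'f' }
Conflict for T: T → f d T and T → f + F
  Overlap: { 'f' }
Conflict for T: T → f d T and T → F F
  Overlap: { 'f' }
Conflict for T: T → f + F and T → F F
  Overlap: { 'f' }
Conflict for T: T → F F and T → d d +
  Overlap: { 'd' }

Answer: Yes. T → f T / T → f d T on { 'f' }; T → f T / T → f '+' F on { 'f' }; T → f T / T → F F on { 'f' }; T → f d T / T → f '+' F on { 'f' }; T → f d T / T → F F on { 'f' }; T → f '+' F / T → F F on { 'f' }; T → F F / T → d d '+' on { 'd' }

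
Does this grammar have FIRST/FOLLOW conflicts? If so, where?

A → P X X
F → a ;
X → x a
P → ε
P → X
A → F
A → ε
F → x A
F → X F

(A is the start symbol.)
Yes. P → X with FOLLOW(P) on { 'x' }

A FIRST/FOLLOW conflict occurs when a non-terminal N has a nullable alternative N → β (β ⇒* ε) and another alternative N → α with FIRST(α) ∩ FOLLOW(N) ≠ ∅: on such a lookahead the parser cannot decide between expanding α and letting N vanish via β.

Nullable non-terminals: A, P.
FIRST sets used below: FIRST(P) = { 'x', ε }, FIRST(X) = { 'x' }, FIRST(F) = { 'a', 'x' }

A: nullable alternative(s) A → ε; FOLLOW(A) = { $ }
  A → P X X: FIRST \ {ε} = { 'x' } — disjoint from FOLLOW(A)
  A → F: FIRST \ {ε} = { 'a', 'x' } — disjoint from FOLLOW(A)
  A → ε: FIRST \ {ε} = { } — this is the only nullable alternative, skip

P: nullable alternative(s) P → ε; FOLLOW(P) = { 'x' }
  P → ε: FIRST \ {ε} = { } — this is the only nullable alternative, skip
  P → X: FIRST \ {ε} = { 'x' } — overlaps FOLLOW(P) on { 'x' }: CONFLICT

F, X have no nullable alternative, so no FIRST/FOLLOW check is needed there.

So the grammar has 1 FIRST/FOLLOW conflict (marked CONFLICT above).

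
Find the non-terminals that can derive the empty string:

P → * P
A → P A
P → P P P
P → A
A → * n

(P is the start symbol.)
None

A non-terminal is nullable if it can derive ε (the empty string): either it has an ε-production, or it has a production whose right-hand side consists entirely of nullable non-terminals.

There are no ε-productions, so no non-terminal can derive ε.
No non-terminals are nullable.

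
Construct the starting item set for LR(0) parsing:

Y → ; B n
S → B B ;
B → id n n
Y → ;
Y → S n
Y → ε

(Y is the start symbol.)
First, augment the grammar with Y' → Y
I₀ = CLOSURE({ [Y' → . Y] }):
  [Y' → . Y] has the dot before Y: add [Y → . ; B n], [Y → . ;], [Y → . S n], [Y → .]
  [Y → . S n] has the dot before S: add [S → . B B ;]
  [S → . B B ;] has the dot before B: add [B → . id n n]
No further items can be added.

I₀ = { [B → . id n n], [S → . B B ;], [Y → . ; B n], [Y → . ;], [Y → . S n], [Y → .], [Y' → . Y] }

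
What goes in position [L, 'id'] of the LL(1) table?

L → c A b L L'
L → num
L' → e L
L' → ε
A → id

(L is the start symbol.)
Empty (error entry)

To find M[L, 'id'], we find productions for L where 'id' is in the predict set (PREDICT(N → α) = (FIRST(α) \ {ε}) ∪ (FOLLOW(N) if α ⇒* ε)).

L → c A b L L': PREDICT = { 'c' }
L → num: PREDICT = { 'num' }

M[L, 'id'] is empty (no production applies)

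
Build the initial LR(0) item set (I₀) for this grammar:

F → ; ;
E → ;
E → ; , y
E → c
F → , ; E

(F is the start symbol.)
{ [F → . , ; E], [F → . ; ;], [F' → . F] }

First, augment the grammar with F' → F
I₀ = CLOSURE({ [F' → . F] }):
  [F' → . F] has the dot before F: add [F → . ; ;], [F → . , ; E]
No further items can be added.

I₀ = { [F → . , ; E], [F → . ; ;], [F' → . F] }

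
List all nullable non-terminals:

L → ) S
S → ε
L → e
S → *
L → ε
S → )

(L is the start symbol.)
A non-terminal is nullable if it can derive ε (the empty string): either it has an ε-production, or it has a production whose right-hand side consists entirely of nullable non-terminals.

ε-productions: S → ε, L → ε
So S, L are immediately nullable.
Every non-terminal is now nullable.
Nullable = { 'L', 'S' }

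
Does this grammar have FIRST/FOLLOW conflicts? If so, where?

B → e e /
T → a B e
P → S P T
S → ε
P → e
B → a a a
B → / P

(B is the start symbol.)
No FIRST/FOLLOW conflicts.

A FIRST/FOLLOW conflict occurs when a non-terminal N has a nullable alternative N → β (β ⇒* ε) and another alternative N → α with FIRST(α) ∩ FOLLOW(N) ≠ ∅: on such a lookahead the parser cannot decide between expanding α and letting N vanish via β.

Nullable non-terminals: S.
S has a nullable alternative but only one production, so nothing to check.

B, P, T have no nullable alternative, so no FIRST/FOLLOW check is needed there.

No FIRST/FOLLOW conflicts found.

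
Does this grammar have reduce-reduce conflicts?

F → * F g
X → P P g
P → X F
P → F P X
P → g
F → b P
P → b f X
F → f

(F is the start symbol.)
Augment with F' → F and build the canonical LR(0) collection (I0 = CLOSURE({[F' → . F]}), then GOTO on every symbol after a dot until no new states appear). It has 20 states:
  I0: { [F → . * F g], [F → . b P], [F → . f], [F' → . F] }  — shift
  I1: { [F → * . F g], [F → . * F g], [F → . b P], [F → . f] }  — shift
  I2: { [F' → F .] }  — accept
  I3: { [F → . * F g], [F → . b P], [F → . f], [F → b . P], [P → . F P X], [P → . X F], [P → . b f X], [P → . g], [X → . P P g] }  — shift
  I4: { [F → f .] }  — reduce
  I5: { [F → . * F g], [F → . b P], [F → . f], [P → . F P X], [P → . X F], [P → . b f X], [P → . g], [P → F . P X], [X → . P P g] }  — shift
  I6: { [F → . * F g], [F → . b P], [F → . f], [F → b P .], [P → . F P X], [P → . X F], [P → . b f X], [P → . g], [X → . P P g], [X → P . P g] }  — shift, reduce
  I7: { [F → . * F g], [F → . b P], [F → . f], [P → X . F] }  — shift
  I8: { [F → . * F g], [F → . b P], [F → . f], [F → b . P], [P → . F P X], [P → . X F], [P → . b f X], [P → . g], [P → b . f X], [X → . P P g] }  — shift
  I9: { [P → g .] }  — reduce
  I10: { [F → . * F g], [F → . b P], [F → . f], [F → f .], [P → . F P X], [P → . X F], [P → . b f X], [P → . g], [P → b f . X], [X → . P P g] }  — shift, reduce
  I11: { [F → . * F g], [F → . b P], [F → . f], [P → . F P X], [P → . X F], [P → . b f X], [P → . g], [X → . P P g], [X → P . P g] }  — shift
  I12: { [F → . * F g], [F → . b P], [F → . f], [P → X . F], [P → b f X .] }  — shift, reduce
  I13: { [P → X F .] }  — reduce
  I14: { [F → . * F g], [F → . b P], [F → . f], [P → . F P X], [P → . X F], [P → . b f X], [P → . g], [X → . P P g], [X → P . P g], [X → P P . g] }  — shift
  I15: { [P → g .], [X → P P g .] }  — 2 reduces
  I16: { [F → . * F g], [F → . b P], [F → . f], [P → . F P X], [P → . X F], [P → . b f X], [P → . g], [P → F P . X], [X → . P P g], [X → P . P g] }  — shift
  I17: { [F → . * F g], [F → . b P], [F → . f], [P → F P X .], [P → X . F] }  — shift, reduce
  I18: { [F → * F . g] }  — shift
  I19: { [F → * F g .] }  — reduce

I15 contains complete items [P → g .], [X → P P g .] — reduce-reduce conflict.

Answer: Yes — I15: [P → g .] vs [X → P P g .]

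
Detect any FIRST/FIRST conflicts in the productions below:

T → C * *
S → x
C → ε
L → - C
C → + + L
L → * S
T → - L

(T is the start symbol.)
FIRST sets of the non-terminals at (or reachable through a nullable prefix from) the front of some alternative:
  FIRST(C) = { '+', ε }

Productions for T:
  T → C * *: FIRST = { '*', '+' }
  T → - L: FIRST = { '-' }
Productions for C:
  C → ε: FIRST = { ε }
  C → + + L: FIRST = { '+' }
Productions for L:
  L → - C: FIRST = { '-' }
  L → * S: FIRST = { '*' }
S has only one production, so no FIRST/FIRST conflict is possible there.

All alternatives of each non-terminal have pairwise disjoint FIRST sets.

Answer: No FIRST/FIRST conflicts.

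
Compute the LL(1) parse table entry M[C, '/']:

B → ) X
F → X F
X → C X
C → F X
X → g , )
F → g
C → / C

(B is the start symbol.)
To find M[C, '/'], we find productions for C where '/' is in the predict set (PREDICT(N → α) = (FIRST(α) \ {ε}) ∪ (FOLLOW(N) if α ⇒* ε)).

Relevant sets:
  FIRST(F) = { '/', 'g' }

C → F X: PREDICT = { '/', 'g' }
  '/' is in predict set, so this production goes in M[C, '/']
C → / C: PREDICT = { '/' }
  '/' is in predict set, so this production goes in M[C, '/']

M[C, '/'] = C → F X, C → / C  (a multiply-defined cell — the grammar is not LL(1))

Answer: C → F X, C → / C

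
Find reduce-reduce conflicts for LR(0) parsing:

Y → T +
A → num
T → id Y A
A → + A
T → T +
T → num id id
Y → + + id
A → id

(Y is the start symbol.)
A reduce-reduce conflict occurs when an LR(0) state has two complete items [A → α .] and [B → β .] — both call for a reduction, and with no lookahead the parser cannot choose between them.

Augment with Y' → Y and build the canonical LR(0) collection (I0 = CLOSURE({[Y' → . Y]}), then GOTO on every symbol after a dot until no new states appear). It has 17 states:
  I0: { [T → . T +], [T → . id Y A], [T → . num id id], [Y → . + + id], [Y → . T +], [Y' → . Y] }  — shift
  I1: { [Y → + . + id] }  — shift
  I2: { [T → T . +], [Y → T . +] }  — shift
  I3: { [Y' → Y .] }  — accept
  I4: { [T → . T +], [T → . id Y A], [T → . num id id], [T → id . Y A], [Y → . + + id], [Y → . T +] }  — shift
  I5: { [T → num . id id] }  — shift
  I6: { [T → num id . id] }  — shift
  I7: { [T → num id id .] }  — reduce
  I8: { [A → . + A], [A → . id], [A → . num], [T → id Y . A] }  — shift
  I9: { [A → + . A], [A → . + A], [A → . id], [A → . num] }  — shift
  I10: { [T → id Y A .] }  — reduce
  I11: { [A → id .] }  — reduce
  I12: { [A → num .] }  — reduce
  I13: { [A → + A .] }  — reduce
  I14: { [T → T + .], [Y → T + .] }  — 2 reduces
  I15: { [Y → + + . id] }  — shift
  I16: { [Y → + + id .] }  — reduce

I14 contains complete items [T → T + .], [Y → T + .] — reduce-reduce conflict.

Answer: Yes — I14: [T → T + .] vs [Y → T + .]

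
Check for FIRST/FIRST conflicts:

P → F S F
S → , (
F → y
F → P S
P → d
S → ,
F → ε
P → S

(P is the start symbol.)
Yes. P → F S F / P → d on { 'd' }; P → F S F / P → S on { ',' }; S → ',' '(' / S → ',' on { ',' }; F → y / F → P S on { 'y' }

A FIRST/FIRST conflict occurs when two productions N → α and N → β for the same non-terminal have FIRST(α) ∩ FIRST(β) ≠ ∅ (with ε ∈ FIRST of a nullable right-hand side, so two nullable alternatives also conflict).

FIRST sets of the non-terminals at (or reachable through a nullable prefix from) the front of some alternative:
  FIRST(F) = { ',', 'd', 'y', ε }
  FIRST(S) = { ',' }
  FIRST(P) = { ',', 'd', 'y' }

Productions for P:
  P → F S F: FIRST = { ',', 'd', 'y' }
  P → d: FIRST = { 'd' }
  P → S: FIRST = { ',' }
Productions for S:
  S → , (: FIRST = { ',' }
  S → ,: FIRST = { ',' }
Productions for F:
  F → y: FIRST = { 'y' }
  F → P S: FIRST = { ',', 'd', 'y' }
  F → ε: FIRST = { ε }

Conflict for P: P → F S F and P → d
  Overlap: { 'd' }
Conflict for P: P → F S F and P → S
  Overlap: { ',' }
Conflict for S: S → , ( and S → ,
  Overlap: { ',' }
Conflict for F: F → y and F → P S
  Overlap: { 'y' }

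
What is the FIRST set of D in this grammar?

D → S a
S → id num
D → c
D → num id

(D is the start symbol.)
To compute FIRST(D), examine every production with D on the left-hand side, reading each right-hand side left to right until a non-nullable symbol is reached.

FIRST sets of the other non-terminals involved (by the same procedure, iterated to a fixed point):
  FIRST(S) = { 'id' }

From D → S a:
  - S is a non-terminal: add FIRST(S) \ {ε} = { 'id' }
    S is not nullable, so stop
From D → c:
  - c is a terminal: add 'c' and stop
From D → num id:
  - num is a terminal: add 'num' and stop

Collecting: FIRST(D) = { 'c', 'id', 'num' }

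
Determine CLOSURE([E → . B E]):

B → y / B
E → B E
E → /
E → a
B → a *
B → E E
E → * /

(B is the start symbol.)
{ [B → . E E], [B → . a *], [B → . y / B], [E → . * /], [E → . /], [E → . B E], [E → . a] }

To compute CLOSURE, for each item [A → α.Bβ] where B is a non-terminal, add [B → .γ] for all productions B → γ; repeat for the newly added items until nothing changes.

Start with: [E → . B E]
  [E → . B E] has the dot before B: add [B → . y / B], [B → . a *], [B → . E E]
  [B → . E E] has the dot before E: add [E → . /], [E → . a], [E → . * /]
No further items can be added.

CLOSURE = { [B → . E E], [B → . a *], [B → . y / B], [E → . * /], [E → . /], [E → . B E], [E → . a] }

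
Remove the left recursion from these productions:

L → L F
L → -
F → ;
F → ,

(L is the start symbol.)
L is directly left-recursive. The standard transformation for
  A → A α₁ | ... | A α_m | β₁ | ... | β_n
is
  A  → β₁ A' | ... | β_n A'
  A' → α₁ A' | ... | α_m A' | ε

L → - becomes L → - L'
L → L F becomes L' → F L'
Add L' → ε

Productions for other non-terminals are unchanged:
  F → ;
  F → ,

Resulting grammar:
L → - L'
L' → F L'
L' → ε
F → ;
F → ,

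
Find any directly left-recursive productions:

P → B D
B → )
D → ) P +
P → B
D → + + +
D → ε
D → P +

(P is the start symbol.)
No direct left recursion

Direct left recursion occurs when N → N α for some non-terminal N (the right-hand side begins with the left-hand side itself).

P → B D: starts with B
B → ): starts with ')'
D → ) P +: starts with ')'
P → B: starts with B
D → + + +: starts with '+'
D → ε: starts with ε
D → P +: starts with P

No direct left recursion found.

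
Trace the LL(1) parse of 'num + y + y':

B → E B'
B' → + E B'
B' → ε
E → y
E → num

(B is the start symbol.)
LL(1) parsing maintains a stack (initially the start symbol over $) and the input. At each step: if the stack top is a terminal, match it against the current input token; if it is a non-terminal N, replace it with the RHS of M[N, lookahead] (the unique production whose predict set contains the lookahead).

Stack is shown with the top on the left.

Stack     Input          Action
-------------------------------
B $       num + y + y $  output B → E B'
E B' $    num + y + y $  output E → num
num B' $  num + y + y $  match 'num'
B' $      + y + y $      output B' → + E B'
+ E B' $  + y + y $      match '+'
E B' $    y + y $        output E → y
y B' $    y + y $        match 'y'
B' $      + y $          output B' → + E B'
+ E B' $  + y $          match '+'
E B' $    y $            output E → y
y B' $    y $            match 'y'
B' $      $              output B' → ε
$         $              accept

The string is accepted.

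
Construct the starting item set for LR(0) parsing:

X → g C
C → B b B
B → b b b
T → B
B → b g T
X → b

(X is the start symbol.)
First, augment the grammar with X' → X
I₀ = CLOSURE({ [X' → . X] }):
  [X' → . X] has the dot before X: add [X → . g C], [X → . b]
No further items can be added.

I₀ = { [X → . b], [X → . g C], [X' → . X] }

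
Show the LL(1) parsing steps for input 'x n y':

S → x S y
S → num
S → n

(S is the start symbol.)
Stack is shown with the top on the left.

Stack    Input    Action
------------------------
S $      x n y $  output S → x S y
x S y $  x n y $  match 'x'
S y $    n y $    output S → n
n y $    n y $    match 'n'
y $      y $      match 'y'
$        $        accept

The string is accepted.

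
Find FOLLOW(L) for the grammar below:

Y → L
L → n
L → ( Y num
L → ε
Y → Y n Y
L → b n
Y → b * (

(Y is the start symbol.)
To compute FOLLOW(L), find every occurrence of L on a right-hand side N → α L β: add FIRST(β) \ {ε}, and if β is empty or nullable also add FOLLOW(N). Iterate to a fixed point.

In Y → L: L is at the end, add FOLLOW(Y)

The FOLLOW sets referred to above (computed the same way, to a fixed point):
  FOLLOW(Y) = { $, 'n', 'num' }

Taking the union: FOLLOW(L) = { $, 'n', 'num' }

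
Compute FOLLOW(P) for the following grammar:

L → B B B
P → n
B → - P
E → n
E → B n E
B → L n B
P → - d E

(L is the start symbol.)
{ $, '-', 'n' }

To compute FOLLOW(P), find every occurrence of P on a right-hand side N → α P β: add FIRST(β) \ {ε}, and if β is empty or nullable also add FOLLOW(N). Iterate to a fixed point.

In B → - P: P is at the end, add FOLLOW(B)

The FOLLOW sets referred to above (computed the same way, to a fixed point):
  FOLLOW(B) = { $, '-', 'n' }

Taking the union: FOLLOW(P) = { $, '-', 'n' }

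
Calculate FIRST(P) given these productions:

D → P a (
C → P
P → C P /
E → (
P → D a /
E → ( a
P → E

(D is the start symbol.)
To compute FIRST(P), examine every production with P on the left-hand side, reading each right-hand side left to right until a non-nullable symbol is reached.

FIRST sets of the other non-terminals involved (by the same procedure, iterated to a fixed point):
  FIRST(C) = { '(' }
  FIRST(D) = { '(' }
  FIRST(E) = { '(' }

From P → C P /:
  - C is a non-terminal: add FIRST(C) \ {ε} = { '(' }
    C is not nullable, so stop
From P → D a /:
  - D is a non-terminal: add FIRST(D) \ {ε} = { '(' }
    D is not nullable, so stop
From P → E:
  - E is a non-terminal: add FIRST(E) \ {ε} = { '(' }
    E is not nullable, so stop

Collecting: FIRST(P) = { '(' }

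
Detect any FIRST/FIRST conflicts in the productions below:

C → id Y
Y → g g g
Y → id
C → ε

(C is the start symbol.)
No FIRST/FIRST conflicts.

Productions for C:
  C → id Y: FIRST = { 'id' }
  C → ε: FIRST = { ε }
Productions for Y:
  Y → g g g: FIRST = { 'g' }
  Y → id: FIRST = { 'id' }

All alternatives of each non-terminal have pairwise disjoint FIRST sets.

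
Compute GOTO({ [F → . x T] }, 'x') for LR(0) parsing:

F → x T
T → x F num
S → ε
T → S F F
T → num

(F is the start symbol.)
GOTO(I, 'x') = CLOSURE({ [A → αX.β] : [A → α.Xβ] ∈ I, X = 'x' })

Items with dot before 'x', with the dot advanced:
  [F → . x T] → [F → x . T]
Closure of the advanced items:
  [F → x . T] has the dot before T: add [T → . x F num], [T → . S F F], [T → . num]
  [T → . S F F] has the dot before S: add [S → .]

GOTO = { [F → x . T], [S → .], [T → . S F F], [T → . num], [T → . x F num] }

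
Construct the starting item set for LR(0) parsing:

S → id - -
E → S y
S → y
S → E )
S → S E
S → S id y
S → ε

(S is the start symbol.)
First, augment the grammar with S' → S
I₀ = CLOSURE({ [S' → . S] }):
  [S' → . S] has the dot before S: add [S → . id - -], [S → . y], [S → . E )], [S → . S E], [S → . S id y], [S → .]
  [S → . E )] has the dot before E: add [E → . S y]
No further items can be added.

I₀ = { [E → . S y], [S → . E )], [S → . S E], [S → . S id y], [S → . id - -], [S → . y], [S → .], [S' → . S] }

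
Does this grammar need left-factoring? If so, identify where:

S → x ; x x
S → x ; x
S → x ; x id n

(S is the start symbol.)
Yes, S has productions with common prefix 'x ; x'

Left-factoring is needed when two productions for the same non-terminal
share a common prefix on the right-hand side.

Productions for S:
  S → x ; x x
  S → x ; x
  S → x ; x id n

Found common prefix 'x ; x' in productions for S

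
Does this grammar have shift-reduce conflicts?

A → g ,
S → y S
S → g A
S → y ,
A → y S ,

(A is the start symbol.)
A shift-reduce conflict occurs when an LR(0) state has both:
  - a complete (reduce) item [A → α .] (dot at the end), and
  - a shift item [B → β . c γ] (dot before a terminal).

Augment with A' → A and build the canonical LR(0) collection (I0 = CLOSURE({[A' → . A]}), then GOTO on every symbol after a dot until no new states appear). It has 12 states:
  I0: { [A → . g ,], [A → . y S ,], [A' → . A] }  — shift
  I1: { [A' → A .] }  — accept
  I2: { [A → g . ,] }  — shift
  I3: { [A → y . S ,], [S → . g A], [S → . y ,], [S → . y S] }  — shift
  I4: { [A → y S . ,] }  — shift
  I5: { [A → . g ,], [A → . y S ,], [S → g . A] }  — shift
  I6: { [S → . g A], [S → . y ,], [S → . y S], [S → y . ,], [S → y . S] }  — shift
  I7: { [S → y , .] }  — reduce
  I8: { [S → y S .] }  — reduce
  I9: { [S → g A .] }  — reduce
  I10: { [A → y S , .] }  — reduce
  I11: { [A → g , .] }  — reduce

No state contains both a complete item and a shift item.

Answer: No shift-reduce conflicts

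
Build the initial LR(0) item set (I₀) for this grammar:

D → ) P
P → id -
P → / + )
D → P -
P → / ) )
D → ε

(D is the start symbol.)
{ [D → . ) P], [D → . P -], [D → .], [D' → . D], [P → . / ) )], [P → . / + )], [P → . id -] }

First, augment the grammar with D' → D
I₀ = CLOSURE({ [D' → . D] }):
  [D' → . D] has the dot before D: add [D → . ) P], [D → . P -], [D → .]
  [D → . P -] has the dot before P: add [P → . id -], [P → . / + )], [P → . / ) )]
No further items can be added.

I₀ = { [D → . ) P], [D → . P -], [D → .], [D' → . D], [P → . / ) )], [P → . / + )], [P → . id -] }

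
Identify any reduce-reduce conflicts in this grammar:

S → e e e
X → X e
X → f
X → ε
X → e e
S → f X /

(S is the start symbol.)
No reduce-reduce conflicts

A reduce-reduce conflict occurs when an LR(0) state has two complete items [A → α .] and [B → β .] — both call for a reduction, and with no lookahead the parser cannot choose between them.

Augment with S' → S and build the canonical LR(0) collection (I0 = CLOSURE({[S' → . S]}), then GOTO on every symbol after a dot until no new states appear). It has 12 states:
  I0: { [S → . e e e], [S → . f X /], [S' → . S] }  — shift
  I1: { [S' → S .] }  — accept
  I2: { [S → e . e e] }  — shift
  I3: { [S → f . X /], [X → . X e], [X → . e e], [X → . f], [X → .] }  — shift, reduce
  I4: { [S → f X . /], [X → X . e] }  — shift
  I5: { [X → e . e] }  — shift
  I6: { [X → f .] }  — reduce
  I7: { [X → e e .] }  — reduce
  I8: { [S → f X / .] }  — reduce
  I9: { [X → X e .] }  — reduce
  I10: { [S → e e . e] }  — shift
  I11: { [S → e e e .] }  — reduce

No state contains more than one complete item.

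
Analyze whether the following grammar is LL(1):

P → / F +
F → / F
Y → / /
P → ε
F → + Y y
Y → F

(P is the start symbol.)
No. Predict set conflict for Y: { '/' }

Relevant sets:
  FIRST(F) = { '+', '/' }
  FOLLOW(P) = { $ }

For P:
  PREDICT(P → '/' F '+') = { '/' }
  PREDICT(P → ε) = { $ }
For F:
  PREDICT(F → '/' F) = { '/' }
  PREDICT(F → '+' Y y) = { '+' }
For Y:
  PREDICT(Y → '/' '/') = { '/' }
  PREDICT(Y → F) = { '+', '/' }

Conflict found: Predict set conflict for Y: { '/' }
The grammar is NOT LL(1).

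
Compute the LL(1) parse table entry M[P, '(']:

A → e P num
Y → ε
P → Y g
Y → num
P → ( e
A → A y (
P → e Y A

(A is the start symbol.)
P → ( e

To find M[P, '('], we find productions for P where '(' is in the predict set (PREDICT(N → α) = (FIRST(α) \ {ε}) ∪ (FOLLOW(N) if α ⇒* ε)).

Relevant sets:
  FIRST(Y) = { 'num', ε }

P → Y g: PREDICT = { 'g', 'num' }
P → ( e: PREDICT = { '(' }
  '(' is in predict set, so this production goes in M[P, '(']
P → e Y A: PREDICT = { 'e' }

M[P, '('] = P → ( e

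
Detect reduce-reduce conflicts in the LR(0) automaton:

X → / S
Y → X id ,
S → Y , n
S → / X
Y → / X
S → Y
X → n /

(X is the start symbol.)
A reduce-reduce conflict occurs when an LR(0) state has two complete items [A → α .] and [B → β .] — both call for a reduction, and with no lookahead the parser cannot choose between them.

Augment with X' → X and build the canonical LR(0) collection (I0 = CLOSURE({[X' → . X]}), then GOTO on every symbol after a dot until no new states appear). It has 14 states:
  I0: { [X → . / S], [X → . n /], [X' → . X] }  — shift
  I1: { [S → . / X], [S → . Y , n], [S → . Y], [X → . / S], [X → . n /], [X → / . S], [Y → . / X], [Y → . X id ,] }  — shift
  I2: { [X' → X .] }  — accept
  I3: { [X → n . /] }  — shift
  I4: { [X → n / .] }  — reduce
  I5: { [S → . / X], [S → . Y , n], [S → . Y], [S → / . X], [X → . / S], [X → . n /], [X → / . S], [Y → . / X], [Y → . X id ,], [Y → / . X] }  — shift
  I6: { [X → / S .] }  — reduce
  I7: { [Y → X . id ,] }  — shift
  I8: { [S → Y . , n], [S → Y .] }  — shift, reduce
  I9: { [S → Y , . n] }  — shift
  I10: { [S → Y , n .] }  — reduce
  I11: { [Y → X id . ,] }  — shift
  I12: { [Y → X id , .] }  — reduce
  I13: { [S → / X .], [Y → / X .], [Y → X . id ,] }  — shift, 2 reduces

I13 contains complete items [S → / X .], [Y → / X .] — reduce-reduce conflict.

Answer: Yes — I13: [S → / X .] vs [Y → / X .]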